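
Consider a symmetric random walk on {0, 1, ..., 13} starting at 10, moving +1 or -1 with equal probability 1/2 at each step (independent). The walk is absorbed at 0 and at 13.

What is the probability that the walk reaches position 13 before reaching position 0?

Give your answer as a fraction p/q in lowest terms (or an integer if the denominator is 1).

Answer: 10/13

Derivation:
Symmetric walk (p = 1/2): the harmonic-function argument gives P(hit 13 before 0 | start at 10) = a/N.
P = 10/13 = 10/13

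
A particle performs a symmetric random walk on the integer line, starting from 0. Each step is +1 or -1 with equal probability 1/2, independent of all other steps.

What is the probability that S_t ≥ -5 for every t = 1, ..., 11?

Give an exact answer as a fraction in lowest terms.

Let f(t,s) = #length-t paths at position s with S_1..S_t all ≥ -5.
f(t,s) = f(t-1,s-1) + f(t-1,s+1) for s ≥ -5; f(t,s) = 0 for s < -5.
t=0: f(0,0)=1
t=1: f(1,-1)=1 f(1,1)=1
t=2: f(2,-2)=1 f(2,0)=2 f(2,2)=1
t=3: f(3,-3)=1 f(3,-1)=3 f(3,1)=3 f(3,3)=1
t=4: f(4,-4)=1 f(4,-2)=4 f(4,0)=6 f(4,2)=4 f(4,4)=1
t=5: f(5,-5)=1 f(5,-3)=5 f(5,-1)=10 f(5,1)=10 f(5,3)=5 f(5,5)=1
t=6: f(6,-4)=6 f(6,-2)=15 f(6,0)=20 f(6,2)=15 f(6,4)=6 f(6,6)=1
t=7: f(7,-5)=6 f(7,-3)=21 f(7,-1)=35 f(7,1)=35 f(7,3)=21 f(7,5)=7 f(7,7)=1
t=8: f(8,-4)=27 f(8,-2)=56 f(8,0)=70 f(8,2)=56 f(8,4)=28 f(8,6)=8 f(8,8)=1
t=9: f(9,-5)=27 f(9,-3)=83 f(9,-1)=126 f(9,1)=126 f(9,3)=84 f(9,5)=36 f(9,7)=9 f(9,9)=1
t=10: f(10,-4)=110 f(10,-2)=209 f(10,0)=252 f(10,2)=210 f(10,4)=120 f(10,6)=45 f(10,8)=10 f(10,10)=1
t=11: f(11,-5)=110 f(11,-3)=319 f(11,-1)=461 f(11,1)=462 f(11,3)=330 f(11,5)=165 f(11,7)=55 f(11,9)=11 f(11,11)=1
Σ_s f(11,s) = 1914
P = 1914/2048 = 957/1024

Answer: 957/1024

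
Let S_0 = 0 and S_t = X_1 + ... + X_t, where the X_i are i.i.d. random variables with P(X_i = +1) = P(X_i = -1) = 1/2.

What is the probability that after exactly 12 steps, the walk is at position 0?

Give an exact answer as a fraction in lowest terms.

Answer: 231/1024

Derivation:
To return to 0 after 12 steps: need exactly 6 steps of +1 and 6 of -1.
Favorable paths: C(12,6) = 924
Total paths: 2^12 = 4096
P = 924/4096 = 231/1024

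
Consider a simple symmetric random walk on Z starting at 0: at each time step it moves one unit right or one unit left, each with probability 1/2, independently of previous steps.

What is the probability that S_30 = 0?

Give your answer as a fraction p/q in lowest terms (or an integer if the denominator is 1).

To return to 0 after 30 steps: need exactly 15 steps of +1 and 15 of -1.
Favorable paths: C(30,15) = 155117520
Total paths: 2^30 = 1073741824
P = 155117520/1073741824 = 9694845/67108864

Answer: 9694845/67108864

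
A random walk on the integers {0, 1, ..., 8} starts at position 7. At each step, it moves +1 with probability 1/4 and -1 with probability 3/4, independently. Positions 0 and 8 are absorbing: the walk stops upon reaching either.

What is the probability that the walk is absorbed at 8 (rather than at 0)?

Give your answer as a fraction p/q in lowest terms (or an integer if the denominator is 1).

Biased walk: p = 1/4, q = 3/4, r = q/p = 3
Gambler's ruin: P(hit 8 before 0 | start at 7) = (1 - r^a)/(1 - r^N)
r^7 = 2187; r^8 = 6561
P = (1 - 2187) / (1 - 6561) = -2186 / -6560 = 1093/3280

Answer: 1093/3280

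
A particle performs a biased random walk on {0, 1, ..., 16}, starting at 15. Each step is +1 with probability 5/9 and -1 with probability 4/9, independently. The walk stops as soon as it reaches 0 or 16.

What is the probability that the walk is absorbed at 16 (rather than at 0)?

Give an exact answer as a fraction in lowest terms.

Biased walk: p = 5/9, q = 4/9, r = q/p = 4/5
Gambler's ruin: P(hit 16 before 0 | start at 15) = (1 - r^a)/(1 - r^N)
r^15 = 1073741824/30517578125; r^16 = 4294967296/152587890625
P = (1 - 1073741824/30517578125) / (1 - 4294967296/152587890625) = 29443836301/30517578125 / 148292923329/152587890625 = 147219181505/148292923329

Answer: 147219181505/148292923329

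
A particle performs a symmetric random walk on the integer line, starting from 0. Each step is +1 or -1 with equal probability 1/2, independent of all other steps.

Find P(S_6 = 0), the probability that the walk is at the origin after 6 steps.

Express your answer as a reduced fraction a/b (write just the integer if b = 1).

Answer: 5/16

Derivation:
To return to 0 after 6 steps: need exactly 3 steps of +1 and 3 of -1.
Favorable paths: C(6,3) = 20
Total paths: 2^6 = 64
P = 20/64 = 5/16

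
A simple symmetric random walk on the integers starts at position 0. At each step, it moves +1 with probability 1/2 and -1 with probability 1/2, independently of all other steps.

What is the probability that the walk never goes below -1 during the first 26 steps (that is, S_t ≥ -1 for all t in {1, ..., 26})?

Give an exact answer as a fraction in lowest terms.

Let f(t,s) = #length-t paths at position s with S_1..S_t all ≥ -1.
f(t,s) = f(t-1,s-1) + f(t-1,s+1) for s ≥ -1; f(t,s) = 0 for s < -1.
t=0: f(0,0)=1
t=1: f(1,-1)=1 f(1,1)=1
t=2: f(2,0)=2 f(2,2)=1
t=3: f(3,-1)=2 f(3,1)=3 f(3,3)=1
t=4: f(4,0)=5 f(4,2)=4 f(4,4)=1
t=5: f(5,-1)=5 f(5,1)=9 f(5,3)=5 f(5,5)=1
t=6: f(6,0)=14 f(6,2)=14 f(6,4)=6 f(6,6)=1
t=7: f(7,-1)=14 f(7,1)=28 f(7,3)=20 f(7,5)=7 f(7,7)=1
t=8: f(8,0)=42 f(8,2)=48 f(8,4)=27 f(8,6)=8 f(8,8)=1
t=9: f(9,-1)=42 f(9,1)=90 f(9,3)=75 f(9,5)=35 f(9,7)=9 f(9,9)=1
t=10: f(10,0)=132 f(10,2)=165 f(10,4)=110 f(10,6)=44 f(10,8)=10 f(10,10)=1
t=11: f(11,-1)=132 f(11,1)=297 f(11,3)=275 f(11,5)=154 f(11,7)=54 f(11,9)=11 f(11,11)=1
t=12: f(12,0)=429 f(12,2)=572 f(12,4)=429 f(12,6)=208 f(12,8)=65 f(12,10)=12 f(12,12)=1
t=13: f(13,-1)=429 f(13,1)=1001 f(13,3)=1001 f(13,5)=637 f(13,7)=273 f(13,9)=77 f(13,11)=13 f(13,13)=1
t=14: f(14,0)=1430 f(14,2)=2002 f(14,4)=1638 f(14,6)=910 f(14,8)=350 f(14,10)=90 f(14,12)=14 f(14,14)=1
t=15: f(15,-1)=1430 f(15,1)=3432 f(15,3)=3640 f(15,5)=2548 f(15,7)=1260 f(15,9)=440 f(15,11)=104 f(15,13)=15 f(15,15)=1
t=16: f(16,0)=4862 f(16,2)=7072 f(16,4)=6188 f(16,6)=3808 f(16,8)=1700 f(16,10)=544 f(16,12)=119 f(16,14)=16 f(16,16)=1
t=17: f(17,-1)=4862 f(17,1)=11934 f(17,3)=13260 f(17,5)=9996 f(17,7)=5508 f(17,9)=2244 f(17,11)=663 f(17,13)=135 f(17,15)=17 f(17,17)=1
t=18: f(18,0)=16796 f(18,2)=25194 f(18,4)=23256 f(18,6)=15504 f(18,8)=7752 f(18,10)=2907 f(18,12)=798 f(18,14)=152 f(18,16)=18 f(18,18)=1
t=19: f(19,-1)=16796 f(19,1)=41990 f(19,3)=48450 f(19,5)=38760 f(19,7)=23256 f(19,9)=10659 f(19,11)=3705 f(19,13)=950 f(19,15)=170 f(19,17)=19 f(19,19)=1
t=20: f(20,0)=58786 f(20,2)=90440 f(20,4)=87210 f(20,6)=62016 f(20,8)=33915 f(20,10)=14364 f(20,12)=4655 f(20,14)=1120 f(20,16)=189 f(20,18)=20 f(20,20)=1
t=21: f(21,-1)=58786 f(21,1)=149226 f(21,3)=177650 f(21,5)=149226 f(21,7)=95931 f(21,9)=48279 f(21,11)=19019 f(21,13)=5775 f(21,15)=1309 f(21,17)=209 f(21,19)=21 f(21,21)=1
t=22: f(22,0)=208012 f(22,2)=326876 f(22,4)=326876 f(22,6)=245157 f(22,8)=144210 f(22,10)=67298 f(22,12)=24794 f(22,14)=7084 f(22,16)=1518 f(22,18)=230 f(22,20)=22 f(22,22)=1
t=23: f(23,-1)=208012 f(23,1)=534888 f(23,3)=653752 f(23,5)=572033 f(23,7)=389367 f(23,9)=211508 f(23,11)=92092 f(23,13)=31878 f(23,15)=8602 f(23,17)=1748 f(23,19)=252 f(23,21)=23 f(23,23)=1
t=24: f(24,0)=742900 f(24,2)=1188640 f(24,4)=1225785 f(24,6)=961400 f(24,8)=600875 f(24,10)=303600 f(24,12)=123970 f(24,14)=40480 f(24,16)=10350 f(24,18)=2000 f(24,20)=275 f(24,22)=24 f(24,24)=1
t=25: f(25,-1)=742900 f(25,1)=1931540 f(25,3)=2414425 f(25,5)=2187185 f(25,7)=1562275 f(25,9)=904475 f(25,11)=427570 f(25,13)=164450 f(25,15)=50830 f(25,17)=12350 f(25,19)=2275 f(25,21)=299 f(25,23)=25 f(25,25)=1
t=26: f(26,0)=2674440 f(26,2)=4345965 f(26,4)=4601610 f(26,6)=3749460 f(26,8)=2466750 f(26,10)=1332045 f(26,12)=592020 f(26,14)=215280 f(26,16)=63180 f(26,18)=14625 f(26,20)=2574 f(26,22)=324 f(26,24)=26 f(26,26)=1
Σ_s f(26,s) = 20058300
P = 20058300/67108864 = 5014575/16777216

Answer: 5014575/16777216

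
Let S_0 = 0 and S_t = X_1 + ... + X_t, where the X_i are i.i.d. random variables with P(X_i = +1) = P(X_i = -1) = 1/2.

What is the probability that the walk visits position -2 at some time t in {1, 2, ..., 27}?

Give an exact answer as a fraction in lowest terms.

Count via complement. Let g(t,s) = #length-t paths at position s with S_1..S_t all ≠ -2.
g(t,s) = g(t-1,s-1) + g(t-1,s+1) for s ≠ -2; g(t,-2) = 0.
t=0: g(0,0)=1
t=1: g(1,-1)=1 g(1,1)=1
t=2: g(2,0)=2 g(2,2)=1
t=3: g(3,-1)=2 g(3,1)=3 g(3,3)=1
t=4: g(4,0)=5 g(4,2)=4 g(4,4)=1
t=5: g(5,-1)=5 g(5,1)=9 g(5,3)=5 g(5,5)=1
t=6: g(6,0)=14 g(6,2)=14 g(6,4)=6 g(6,6)=1
t=7: g(7,-1)=14 g(7,1)=28 g(7,3)=20 g(7,5)=7 g(7,7)=1
t=8: g(8,0)=42 g(8,2)=48 g(8,4)=27 g(8,6)=8 g(8,8)=1
t=9: g(9,-1)=42 g(9,1)=90 g(9,3)=75 g(9,5)=35 g(9,7)=9 g(9,9)=1
t=10: g(10,0)=132 g(10,2)=165 g(10,4)=110 g(10,6)=44 g(10,8)=10 g(10,10)=1
t=11: g(11,-1)=132 g(11,1)=297 g(11,3)=275 g(11,5)=154 g(11,7)=54 g(11,9)=11 g(11,11)=1
t=12: g(12,0)=429 g(12,2)=572 g(12,4)=429 g(12,6)=208 g(12,8)=65 g(12,10)=12 g(12,12)=1
t=13: g(13,-1)=429 g(13,1)=1001 g(13,3)=1001 g(13,5)=637 g(13,7)=273 g(13,9)=77 g(13,11)=13 g(13,13)=1
t=14: g(14,0)=1430 g(14,2)=2002 g(14,4)=1638 g(14,6)=910 g(14,8)=350 g(14,10)=90 g(14,12)=14 g(14,14)=1
t=15: g(15,-1)=1430 g(15,1)=3432 g(15,3)=3640 g(15,5)=2548 g(15,7)=1260 g(15,9)=440 g(15,11)=104 g(15,13)=15 g(15,15)=1
t=16: g(16,0)=4862 g(16,2)=7072 g(16,4)=6188 g(16,6)=3808 g(16,8)=1700 g(16,10)=544 g(16,12)=119 g(16,14)=16 g(16,16)=1
t=17: g(17,-1)=4862 g(17,1)=11934 g(17,3)=13260 g(17,5)=9996 g(17,7)=5508 g(17,9)=2244 g(17,11)=663 g(17,13)=135 g(17,15)=17 g(17,17)=1
t=18: g(18,0)=16796 g(18,2)=25194 g(18,4)=23256 g(18,6)=15504 g(18,8)=7752 g(18,10)=2907 g(18,12)=798 g(18,14)=152 g(18,16)=18 g(18,18)=1
t=19: g(19,-1)=16796 g(19,1)=41990 g(19,3)=48450 g(19,5)=38760 g(19,7)=23256 g(19,9)=10659 g(19,11)=3705 g(19,13)=950 g(19,15)=170 g(19,17)=19 g(19,19)=1
t=20: g(20,0)=58786 g(20,2)=90440 g(20,4)=87210 g(20,6)=62016 g(20,8)=33915 g(20,10)=14364 g(20,12)=4655 g(20,14)=1120 g(20,16)=189 g(20,18)=20 g(20,20)=1
t=21: g(21,-1)=58786 g(21,1)=149226 g(21,3)=177650 g(21,5)=149226 g(21,7)=95931 g(21,9)=48279 g(21,11)=19019 g(21,13)=5775 g(21,15)=1309 g(21,17)=209 g(21,19)=21 g(21,21)=1
t=22: g(22,0)=208012 g(22,2)=326876 g(22,4)=326876 g(22,6)=245157 g(22,8)=144210 g(22,10)=67298 g(22,12)=24794 g(22,14)=7084 g(22,16)=1518 g(22,18)=230 g(22,20)=22 g(22,22)=1
t=23: g(23,-1)=208012 g(23,1)=534888 g(23,3)=653752 g(23,5)=572033 g(23,7)=389367 g(23,9)=211508 g(23,11)=92092 g(23,13)=31878 g(23,15)=8602 g(23,17)=1748 g(23,19)=252 g(23,21)=23 g(23,23)=1
t=24: g(24,0)=742900 g(24,2)=1188640 g(24,4)=1225785 g(24,6)=961400 g(24,8)=600875 g(24,10)=303600 g(24,12)=123970 g(24,14)=40480 g(24,16)=10350 g(24,18)=2000 g(24,20)=275 g(24,22)=24 g(24,24)=1
t=25: g(25,-1)=742900 g(25,1)=1931540 g(25,3)=2414425 g(25,5)=2187185 g(25,7)=1562275 g(25,9)=904475 g(25,11)=427570 g(25,13)=164450 g(25,15)=50830 g(25,17)=12350 g(25,19)=2275 g(25,21)=299 g(25,23)=25 g(25,25)=1
t=26: g(26,0)=2674440 g(26,2)=4345965 g(26,4)=4601610 g(26,6)=3749460 g(26,8)=2466750 g(26,10)=1332045 g(26,12)=592020 g(26,14)=215280 g(26,16)=63180 g(26,18)=14625 g(26,20)=2574 g(26,22)=324 g(26,24)=26 g(26,26)=1
t=27: g(27,-1)=2674440 g(27,1)=7020405 g(27,3)=8947575 g(27,5)=8351070 g(27,7)=6216210 g(27,9)=3798795 g(27,11)=1924065 g(27,13)=807300 g(27,15)=278460 g(27,17)=77805 g(27,19)=17199 g(27,21)=2898 g(27,23)=350 g(27,25)=27 g(27,27)=1
Paths never hitting -2: Σ_s g(27,s) = 40116600
Paths hitting -2: 2^27 - 40116600 = 94101128
P = 94101128/134217728 = 11762641/16777216

Answer: 11762641/16777216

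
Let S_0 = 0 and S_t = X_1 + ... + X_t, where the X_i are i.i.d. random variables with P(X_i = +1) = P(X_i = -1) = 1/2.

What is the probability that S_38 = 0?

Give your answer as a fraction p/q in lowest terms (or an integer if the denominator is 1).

Answer: 4418157975/34359738368

Derivation:
To return to 0 after 38 steps: need exactly 19 steps of +1 and 19 of -1.
Favorable paths: C(38,19) = 35345263800
Total paths: 2^38 = 274877906944
P = 35345263800/274877906944 = 4418157975/34359738368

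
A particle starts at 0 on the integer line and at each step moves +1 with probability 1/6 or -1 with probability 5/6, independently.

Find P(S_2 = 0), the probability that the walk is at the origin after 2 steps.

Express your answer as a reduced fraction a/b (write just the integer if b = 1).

Answer: 5/18

Derivation:
To be at 0 after 2 steps: need exactly 1 step of +1 and 1 of -1.
Number of such sequences: C(2,1) = 2
Each has probability (1/6)^1 · (5/6)^1 = 5/36
P = 2 · 5/36 = 5/18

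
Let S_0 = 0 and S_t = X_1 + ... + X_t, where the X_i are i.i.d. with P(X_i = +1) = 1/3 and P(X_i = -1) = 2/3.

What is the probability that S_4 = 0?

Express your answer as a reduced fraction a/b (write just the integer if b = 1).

To be at 0 after 4 steps: need exactly 2 steps of +1 and 2 of -1.
Number of such sequences: C(4,2) = 6
Each has probability (1/3)^2 · (2/3)^2 = 4/81
P = 6 · 4/81 = 8/27

Answer: 8/27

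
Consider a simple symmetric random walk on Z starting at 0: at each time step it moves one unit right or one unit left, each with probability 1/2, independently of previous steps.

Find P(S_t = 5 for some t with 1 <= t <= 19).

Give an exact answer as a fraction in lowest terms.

Count via complement. Let g(t,s) = #length-t paths at position s with S_1..S_t all ≠ 5.
g(t,s) = g(t-1,s-1) + g(t-1,s+1) for s ≠ 5; g(t,5) = 0.
t=0: g(0,0)=1
t=1: g(1,-1)=1 g(1,1)=1
t=2: g(2,-2)=1 g(2,0)=2 g(2,2)=1
t=3: g(3,-3)=1 g(3,-1)=3 g(3,1)=3 g(3,3)=1
t=4: g(4,-4)=1 g(4,-2)=4 g(4,0)=6 g(4,2)=4 g(4,4)=1
t=5: g(5,-5)=1 g(5,-3)=5 g(5,-1)=10 g(5,1)=10 g(5,3)=5
t=6: g(6,-6)=1 g(6,-4)=6 g(6,-2)=15 g(6,0)=20 g(6,2)=15 g(6,4)=5
t=7: g(7,-7)=1 g(7,-5)=7 g(7,-3)=21 g(7,-1)=35 g(7,1)=35 g(7,3)=20
t=8: g(8,-8)=1 g(8,-6)=8 g(8,-4)=28 g(8,-2)=56 g(8,0)=70 g(8,2)=55 g(8,4)=20
t=9: g(9,-9)=1 g(9,-7)=9 g(9,-5)=36 g(9,-3)=84 g(9,-1)=126 g(9,1)=125 g(9,3)=75
t=10: g(10,-10)=1 g(10,-8)=10 g(10,-6)=45 g(10,-4)=120 g(10,-2)=210 g(10,0)=251 g(10,2)=200 g(10,4)=75
t=11: g(11,-11)=1 g(11,-9)=11 g(11,-7)=55 g(11,-5)=165 g(11,-3)=330 g(11,-1)=461 g(11,1)=451 g(11,3)=275
t=12: g(12,-12)=1 g(12,-10)=12 g(12,-8)=66 g(12,-6)=220 g(12,-4)=495 g(12,-2)=791 g(12,0)=912 g(12,2)=726 g(12,4)=275
t=13: g(13,-13)=1 g(13,-11)=13 g(13,-9)=78 g(13,-7)=286 g(13,-5)=715 g(13,-3)=1286 g(13,-1)=1703 g(13,1)=1638 g(13,3)=1001
t=14: g(14,-14)=1 g(14,-12)=14 g(14,-10)=91 g(14,-8)=364 g(14,-6)=1001 g(14,-4)=2001 g(14,-2)=2989 g(14,0)=3341 g(14,2)=2639 g(14,4)=1001
t=15: g(15,-15)=1 g(15,-13)=15 g(15,-11)=105 g(15,-9)=455 g(15,-7)=1365 g(15,-5)=3002 g(15,-3)=4990 g(15,-1)=6330 g(15,1)=5980 g(15,3)=3640
t=16: g(16,-16)=1 g(16,-14)=16 g(16,-12)=120 g(16,-10)=560 g(16,-8)=1820 g(16,-6)=4367 g(16,-4)=7992 g(16,-2)=11320 g(16,0)=12310 g(16,2)=9620 g(16,4)=3640
t=17: g(17,-17)=1 g(17,-15)=17 g(17,-13)=136 g(17,-11)=680 g(17,-9)=2380 g(17,-7)=6187 g(17,-5)=12359 g(17,-3)=19312 g(17,-1)=23630 g(17,1)=21930 g(17,3)=13260
t=18: g(18,-18)=1 g(18,-16)=18 g(18,-14)=153 g(18,-12)=816 g(18,-10)=3060 g(18,-8)=8567 g(18,-6)=18546 g(18,-4)=31671 g(18,-2)=42942 g(18,0)=45560 g(18,2)=35190 g(18,4)=13260
t=19: g(19,-19)=1 g(19,-17)=19 g(19,-15)=171 g(19,-13)=969 g(19,-11)=3876 g(19,-9)=11627 g(19,-7)=27113 g(19,-5)=50217 g(19,-3)=74613 g(19,-1)=88502 g(19,1)=80750 g(19,3)=48450
Paths never hitting 5: Σ_s g(19,s) = 386308
Paths hitting 5: 2^19 - 386308 = 137980
P = 137980/524288 = 34495/131072

Answer: 34495/131072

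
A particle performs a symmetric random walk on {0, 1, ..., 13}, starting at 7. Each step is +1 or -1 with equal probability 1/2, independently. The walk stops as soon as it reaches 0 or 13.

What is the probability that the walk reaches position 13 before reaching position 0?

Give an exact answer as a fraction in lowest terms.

Answer: 7/13

Derivation:
Symmetric walk (p = 1/2): the harmonic-function argument gives P(hit 13 before 0 | start at 7) = a/N.
P = 7/13 = 7/13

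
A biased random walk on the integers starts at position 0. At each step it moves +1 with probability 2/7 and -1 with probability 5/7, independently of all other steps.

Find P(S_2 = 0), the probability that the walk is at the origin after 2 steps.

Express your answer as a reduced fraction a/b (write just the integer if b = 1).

To be at 0 after 2 steps: need exactly 1 step of +1 and 1 of -1.
Number of such sequences: C(2,1) = 2
Each has probability (2/7)^1 · (5/7)^1 = 10/49
P = 2 · 10/49 = 20/49

Answer: 20/49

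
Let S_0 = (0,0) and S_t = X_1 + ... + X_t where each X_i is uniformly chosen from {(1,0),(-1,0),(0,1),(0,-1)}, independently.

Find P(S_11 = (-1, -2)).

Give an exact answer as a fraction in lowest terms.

Let h be the number of horizontal steps (so 11-h are vertical). To end at (-1,-2) need (h-1)/2 right-steps and ((11-h)-2)/2 up-steps.
Sum over h with 1 ≤ h ≤ 9, h ≡ 1 (mod 2), 11-h ≡ 0 (mod 2):
h=1: C(11,1)·C(1,0)·C(10,4) = 11·1·210 = 2310
h=3: C(11,3)·C(3,1)·C(8,3) = 165·3·56 = 27720
h=5: C(11,5)·C(5,2)·C(6,2) = 462·10·15 = 69300
h=7: C(11,7)·C(7,3)·C(4,1) = 330·35·4 = 46200
h=9: C(11,9)·C(9,4)·C(2,0) = 55·126·1 = 6930
Total favorable: 152460
Total paths: 4^11 = 4194304
P = 152460/4194304 = 38115/1048576

Answer: 38115/1048576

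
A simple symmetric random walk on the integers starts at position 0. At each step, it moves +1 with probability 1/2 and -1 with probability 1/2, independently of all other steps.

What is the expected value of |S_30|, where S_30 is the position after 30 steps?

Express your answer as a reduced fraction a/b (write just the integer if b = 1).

S_30 takes values m ≡ 0 (mod 2) with |m| ≤ 30; P(S_30=m) = C(30,(30+m)/2)/2^30.
Total paths: 2^30 = 1073741824
Distribution: P(S=-30)=1/1073741824, P(S=-28)=30/1073741824, P(S=-26)=435/1073741824, P(S=-24)=4060/1073741824, P(S=-22)=27405/1073741824, P(S=-20)=142506/1073741824, P(S=-18)=593775/1073741824, P(S=-16)=2035800/1073741824, P(S=-14)=5852925/1073741824, P(S=-12)=14307150/1073741824, P(S=-10)=30045015/1073741824, P(S=-8)=54627300/1073741824, P(S=-6)=86493225/1073741824, P(S=-4)=119759850/1073741824, P(S=-2)=145422675/1073741824, P(S=0)=155117520/1073741824, P(S=2)=145422675/1073741824, P(S=4)=119759850/1073741824, P(S=6)=86493225/1073741824, P(S=8)=54627300/1073741824, P(S=10)=30045015/1073741824, P(S=12)=14307150/1073741824, P(S=14)=5852925/1073741824, P(S=16)=2035800/1073741824, P(S=18)=593775/1073741824, P(S=20)=142506/1073741824, P(S=22)=27405/1073741824, P(S=24)=4060/1073741824, P(S=26)=435/1073741824, P(S=28)=30/1073741824, P(S=30)=1/1073741824
E[|S_30|] = Σ_m |m|·P(S_30=m) = 4653525600/1073741824 = 145422675/33554432

Answer: 145422675/33554432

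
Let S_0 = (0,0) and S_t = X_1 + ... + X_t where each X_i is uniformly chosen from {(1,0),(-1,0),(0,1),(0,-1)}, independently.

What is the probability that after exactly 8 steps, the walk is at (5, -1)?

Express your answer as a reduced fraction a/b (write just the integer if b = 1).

Answer: 7/2048

Derivation:
Let h be the number of horizontal steps (so 8-h are vertical). To end at (5,-1) need (h+5)/2 right-steps and ((8-h)-1)/2 up-steps.
Sum over h with 5 ≤ h ≤ 7, h ≡ 1 (mod 2), 8-h ≡ 1 (mod 2):
h=5: C(8,5)·C(5,5)·C(3,1) = 56·1·3 = 168
h=7: C(8,7)·C(7,6)·C(1,0) = 8·7·1 = 56
Total favorable: 224
Total paths: 4^8 = 65536
P = 224/65536 = 7/2048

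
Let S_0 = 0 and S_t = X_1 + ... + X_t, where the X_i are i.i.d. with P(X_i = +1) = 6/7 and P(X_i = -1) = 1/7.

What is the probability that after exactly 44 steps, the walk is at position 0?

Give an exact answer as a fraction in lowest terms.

To be at 0 after 44 steps: need exactly 22 steps of +1 and 22 of -1.
Number of such sequences: C(44,22) = 2104098963720
Each has probability (6/7)^22 · (1/7)^22 = 131621703842267136/15286700631942576193765185769276826401
P = 2104098963720 · 131621703842267136/15286700631942576193765185769276826401 = 276945090657575023193012305920/15286700631942576193765185769276826401

Answer: 276945090657575023193012305920/15286700631942576193765185769276826401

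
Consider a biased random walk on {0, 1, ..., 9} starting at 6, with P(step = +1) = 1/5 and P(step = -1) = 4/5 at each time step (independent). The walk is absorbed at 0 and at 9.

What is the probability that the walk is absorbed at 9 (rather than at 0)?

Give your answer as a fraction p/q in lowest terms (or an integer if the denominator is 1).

Biased walk: p = 1/5, q = 4/5, r = q/p = 4
Gambler's ruin: P(hit 9 before 0 | start at 6) = (1 - r^a)/(1 - r^N)
r^6 = 4096; r^9 = 262144
P = (1 - 4096) / (1 - 262144) = -4095 / -262143 = 65/4161

Answer: 65/4161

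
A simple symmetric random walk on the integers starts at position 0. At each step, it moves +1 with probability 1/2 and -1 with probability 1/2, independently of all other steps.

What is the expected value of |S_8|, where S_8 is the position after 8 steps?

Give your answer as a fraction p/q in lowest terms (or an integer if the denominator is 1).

S_8 takes values m ≡ 0 (mod 2) with |m| ≤ 8; P(S_8=m) = C(8,(8+m)/2)/2^8.
Total paths: 2^8 = 256
Distribution: P(S=-8)=1/256, P(S=-6)=8/256, P(S=-4)=28/256, P(S=-2)=56/256, P(S=0)=70/256, P(S=2)=56/256, P(S=4)=28/256, P(S=6)=8/256, P(S=8)=1/256
E[|S_8|] = Σ_m |m|·P(S_8=m) = 560/256 = 35/16

Answer: 35/16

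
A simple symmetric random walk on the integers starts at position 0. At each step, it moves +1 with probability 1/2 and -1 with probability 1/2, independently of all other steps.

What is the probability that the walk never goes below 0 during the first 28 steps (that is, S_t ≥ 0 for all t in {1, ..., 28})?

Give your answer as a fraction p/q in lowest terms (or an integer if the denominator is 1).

Let f(t,s) = #length-t paths at position s with S_1..S_t all ≥ 0.
f(t,s) = f(t-1,s-1) + f(t-1,s+1) for s ≥ 0; f(t,s) = 0 for s < 0.
t=0: f(0,0)=1
t=1: f(1,1)=1
t=2: f(2,0)=1 f(2,2)=1
t=3: f(3,1)=2 f(3,3)=1
t=4: f(4,0)=2 f(4,2)=3 f(4,4)=1
t=5: f(5,1)=5 f(5,3)=4 f(5,5)=1
t=6: f(6,0)=5 f(6,2)=9 f(6,4)=5 f(6,6)=1
t=7: f(7,1)=14 f(7,3)=14 f(7,5)=6 f(7,7)=1
t=8: f(8,0)=14 f(8,2)=28 f(8,4)=20 f(8,6)=7 f(8,8)=1
t=9: f(9,1)=42 f(9,3)=48 f(9,5)=27 f(9,7)=8 f(9,9)=1
t=10: f(10,0)=42 f(10,2)=90 f(10,4)=75 f(10,6)=35 f(10,8)=9 f(10,10)=1
t=11: f(11,1)=132 f(11,3)=165 f(11,5)=110 f(11,7)=44 f(11,9)=10 f(11,11)=1
t=12: f(12,0)=132 f(12,2)=297 f(12,4)=275 f(12,6)=154 f(12,8)=54 f(12,10)=11 f(12,12)=1
t=13: f(13,1)=429 f(13,3)=572 f(13,5)=429 f(13,7)=208 f(13,9)=65 f(13,11)=12 f(13,13)=1
t=14: f(14,0)=429 f(14,2)=1001 f(14,4)=1001 f(14,6)=637 f(14,8)=273 f(14,10)=77 f(14,12)=13 f(14,14)=1
t=15: f(15,1)=1430 f(15,3)=2002 f(15,5)=1638 f(15,7)=910 f(15,9)=350 f(15,11)=90 f(15,13)=14 f(15,15)=1
t=16: f(16,0)=1430 f(16,2)=3432 f(16,4)=3640 f(16,6)=2548 f(16,8)=1260 f(16,10)=440 f(16,12)=104 f(16,14)=15 f(16,16)=1
t=17: f(17,1)=4862 f(17,3)=7072 f(17,5)=6188 f(17,7)=3808 f(17,9)=1700 f(17,11)=544 f(17,13)=119 f(17,15)=16 f(17,17)=1
t=18: f(18,0)=4862 f(18,2)=11934 f(18,4)=13260 f(18,6)=9996 f(18,8)=5508 f(18,10)=2244 f(18,12)=663 f(18,14)=135 f(18,16)=17 f(18,18)=1
t=19: f(19,1)=16796 f(19,3)=25194 f(19,5)=23256 f(19,7)=15504 f(19,9)=7752 f(19,11)=2907 f(19,13)=798 f(19,15)=152 f(19,17)=18 f(19,19)=1
t=20: f(20,0)=16796 f(20,2)=41990 f(20,4)=48450 f(20,6)=38760 f(20,8)=23256 f(20,10)=10659 f(20,12)=3705 f(20,14)=950 f(20,16)=170 f(20,18)=19 f(20,20)=1
t=21: f(21,1)=58786 f(21,3)=90440 f(21,5)=87210 f(21,7)=62016 f(21,9)=33915 f(21,11)=14364 f(21,13)=4655 f(21,15)=1120 f(21,17)=189 f(21,19)=20 f(21,21)=1
t=22: f(22,0)=58786 f(22,2)=149226 f(22,4)=177650 f(22,6)=149226 f(22,8)=95931 f(22,10)=48279 f(22,12)=19019 f(22,14)=5775 f(22,16)=1309 f(22,18)=209 f(22,20)=21 f(22,22)=1
t=23: f(23,1)=208012 f(23,3)=326876 f(23,5)=326876 f(23,7)=245157 f(23,9)=144210 f(23,11)=67298 f(23,13)=24794 f(23,15)=7084 f(23,17)=1518 f(23,19)=230 f(23,21)=22 f(23,23)=1
t=24: f(24,0)=208012 f(24,2)=534888 f(24,4)=653752 f(24,6)=572033 f(24,8)=389367 f(24,10)=211508 f(24,12)=92092 f(24,14)=31878 f(24,16)=8602 f(24,18)=1748 f(24,20)=252 f(24,22)=23 f(24,24)=1
t=25: f(25,1)=742900 f(25,3)=1188640 f(25,5)=1225785 f(25,7)=961400 f(25,9)=600875 f(25,11)=303600 f(25,13)=123970 f(25,15)=40480 f(25,17)=10350 f(25,19)=2000 f(25,21)=275 f(25,23)=24 f(25,25)=1
t=26: f(26,0)=742900 f(26,2)=1931540 f(26,4)=2414425 f(26,6)=2187185 f(26,8)=1562275 f(26,10)=904475 f(26,12)=427570 f(26,14)=164450 f(26,16)=50830 f(26,18)=12350 f(26,20)=2275 f(26,22)=299 f(26,24)=25 f(26,26)=1
t=27: f(27,1)=2674440 f(27,3)=4345965 f(27,5)=4601610 f(27,7)=3749460 f(27,9)=2466750 f(27,11)=1332045 f(27,13)=592020 f(27,15)=215280 f(27,17)=63180 f(27,19)=14625 f(27,21)=2574 f(27,23)=324 f(27,25)=26 f(27,27)=1
t=28: f(28,0)=2674440 f(28,2)=7020405 f(28,4)=8947575 f(28,6)=8351070 f(28,8)=6216210 f(28,10)=3798795 f(28,12)=1924065 f(28,14)=807300 f(28,16)=278460 f(28,18)=77805 f(28,20)=17199 f(28,22)=2898 f(28,24)=350 f(28,26)=27 f(28,28)=1
Σ_s f(28,s) = 40116600
P = 40116600/268435456 = 5014575/33554432

Answer: 5014575/33554432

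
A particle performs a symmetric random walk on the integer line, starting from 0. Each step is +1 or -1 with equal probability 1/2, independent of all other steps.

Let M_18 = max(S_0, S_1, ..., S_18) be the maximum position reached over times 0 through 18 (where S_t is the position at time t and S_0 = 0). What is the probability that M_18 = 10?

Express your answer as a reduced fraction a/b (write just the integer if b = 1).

Answer: 765/65536

Derivation:
Let M_18 = max(S_0,...,S_18). Use the reflection principle: for j ≥ 1, #{paths with M_18 ≥ j} = #{S_18 ≥ j} + #{S_18 ≥ j+1}.
By reflection, #{M_18 ≥ 10} = #{S_18 ≥ 10} + #{S_18 ≥ 11} = 4048 + 988 = 5036.
#{M_18 ≥ 11} = #{S_18 ≥ 11} + #{S_18 ≥ 12} = 988 + 988 = 1976.
#{M_18 = 10} = 5036 - 1976 = 3060.
P(M_18 = 10) = 3060/262144 = 765/65536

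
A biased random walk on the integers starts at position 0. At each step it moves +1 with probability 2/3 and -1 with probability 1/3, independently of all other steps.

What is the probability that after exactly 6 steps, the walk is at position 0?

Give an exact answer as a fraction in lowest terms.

Answer: 160/729

Derivation:
To be at 0 after 6 steps: need exactly 3 steps of +1 and 3 of -1.
Number of such sequences: C(6,3) = 20
Each has probability (2/3)^3 · (1/3)^3 = 8/729
P = 20 · 8/729 = 160/729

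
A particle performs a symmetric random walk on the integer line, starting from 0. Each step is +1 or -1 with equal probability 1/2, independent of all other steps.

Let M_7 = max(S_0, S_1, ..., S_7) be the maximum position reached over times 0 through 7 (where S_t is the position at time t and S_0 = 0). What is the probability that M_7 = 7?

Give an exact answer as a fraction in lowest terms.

Answer: 1/128

Derivation:
Let M_7 = max(S_0,...,S_7). Use the reflection principle: for j ≥ 1, #{paths with M_7 ≥ j} = #{S_7 ≥ j} + #{S_7 ≥ j+1}.
By reflection, #{M_7 ≥ 7} = #{S_7 ≥ 7} + #{S_7 ≥ 8} = 1 + 0 = 1.
#{M_7 ≥ 8} = #{S_7 ≥ 8} + #{S_7 ≥ 9} = 0 + 0 = 0.
#{M_7 = 7} = 1 - 0 = 1.
P(M_7 = 7) = 1/128 = 1/128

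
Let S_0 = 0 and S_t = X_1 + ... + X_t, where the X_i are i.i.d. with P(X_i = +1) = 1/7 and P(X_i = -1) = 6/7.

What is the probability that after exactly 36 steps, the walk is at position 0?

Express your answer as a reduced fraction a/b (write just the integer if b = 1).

Answer: 131667192546858919526400/378818692265664781682717625943

Derivation:
To be at 0 after 36 steps: need exactly 18 steps of +1 and 18 of -1.
Number of such sequences: C(36,18) = 9075135300
Each has probability (1/7)^18 · (6/7)^18 = 101559956668416/2651730845859653471779023381601
P = 9075135300 · 101559956668416/2651730845859653471779023381601 = 131667192546858919526400/378818692265664781682717625943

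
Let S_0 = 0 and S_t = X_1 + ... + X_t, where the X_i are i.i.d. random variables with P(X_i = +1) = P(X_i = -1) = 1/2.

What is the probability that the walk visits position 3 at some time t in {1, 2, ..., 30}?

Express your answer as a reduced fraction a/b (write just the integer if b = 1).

Answer: 313889477/536870912

Derivation:
Count via complement. Let g(t,s) = #length-t paths at position s with S_1..S_t all ≠ 3.
g(t,s) = g(t-1,s-1) + g(t-1,s+1) for s ≠ 3; g(t,3) = 0.
t=0: g(0,0)=1
t=1: g(1,-1)=1 g(1,1)=1
t=2: g(2,-2)=1 g(2,0)=2 g(2,2)=1
t=3: g(3,-3)=1 g(3,-1)=3 g(3,1)=3
t=4: g(4,-4)=1 g(4,-2)=4 g(4,0)=6 g(4,2)=3
t=5: g(5,-5)=1 g(5,-3)=5 g(5,-1)=10 g(5,1)=9
t=6: g(6,-6)=1 g(6,-4)=6 g(6,-2)=15 g(6,0)=19 g(6,2)=9
t=7: g(7,-7)=1 g(7,-5)=7 g(7,-3)=21 g(7,-1)=34 g(7,1)=28
t=8: g(8,-8)=1 g(8,-6)=8 g(8,-4)=28 g(8,-2)=55 g(8,0)=62 g(8,2)=28
t=9: g(9,-9)=1 g(9,-7)=9 g(9,-5)=36 g(9,-3)=83 g(9,-1)=117 g(9,1)=90
t=10: g(10,-10)=1 g(10,-8)=10 g(10,-6)=45 g(10,-4)=119 g(10,-2)=200 g(10,0)=207 g(10,2)=90
t=11: g(11,-11)=1 g(11,-9)=11 g(11,-7)=55 g(11,-5)=164 g(11,-3)=319 g(11,-1)=407 g(11,1)=297
t=12: g(12,-12)=1 g(12,-10)=12 g(12,-8)=66 g(12,-6)=219 g(12,-4)=483 g(12,-2)=726 g(12,0)=704 g(12,2)=297
t=13: g(13,-13)=1 g(13,-11)=13 g(13,-9)=78 g(13,-7)=285 g(13,-5)=702 g(13,-3)=1209 g(13,-1)=1430 g(13,1)=1001
t=14: g(14,-14)=1 g(14,-12)=14 g(14,-10)=91 g(14,-8)=363 g(14,-6)=987 g(14,-4)=1911 g(14,-2)=2639 g(14,0)=2431 g(14,2)=1001
t=15: g(15,-15)=1 g(15,-13)=15 g(15,-11)=105 g(15,-9)=454 g(15,-7)=1350 g(15,-5)=2898 g(15,-3)=4550 g(15,-1)=5070 g(15,1)=3432
t=16: g(16,-16)=1 g(16,-14)=16 g(16,-12)=120 g(16,-10)=559 g(16,-8)=1804 g(16,-6)=4248 g(16,-4)=7448 g(16,-2)=9620 g(16,0)=8502 g(16,2)=3432
t=17: g(17,-17)=1 g(17,-15)=17 g(17,-13)=136 g(17,-11)=679 g(17,-9)=2363 g(17,-7)=6052 g(17,-5)=11696 g(17,-3)=17068 g(17,-1)=18122 g(17,1)=11934
t=18: g(18,-18)=1 g(18,-16)=18 g(18,-14)=153 g(18,-12)=815 g(18,-10)=3042 g(18,-8)=8415 g(18,-6)=17748 g(18,-4)=28764 g(18,-2)=35190 g(18,0)=30056 g(18,2)=11934
t=19: g(19,-19)=1 g(19,-17)=19 g(19,-15)=171 g(19,-13)=968 g(19,-11)=3857 g(19,-9)=11457 g(19,-7)=26163 g(19,-5)=46512 g(19,-3)=63954 g(19,-1)=65246 g(19,1)=41990
t=20: g(20,-20)=1 g(20,-18)=20 g(20,-16)=190 g(20,-14)=1139 g(20,-12)=4825 g(20,-10)=15314 g(20,-8)=37620 g(20,-6)=72675 g(20,-4)=110466 g(20,-2)=129200 g(20,0)=107236 g(20,2)=41990
t=21: g(21,-21)=1 g(21,-19)=21 g(21,-17)=210 g(21,-15)=1329 g(21,-13)=5964 g(21,-11)=20139 g(21,-9)=52934 g(21,-7)=110295 g(21,-5)=183141 g(21,-3)=239666 g(21,-1)=236436 g(21,1)=149226
t=22: g(22,-22)=1 g(22,-20)=22 g(22,-18)=231 g(22,-16)=1539 g(22,-14)=7293 g(22,-12)=26103 g(22,-10)=73073 g(22,-8)=163229 g(22,-6)=293436 g(22,-4)=422807 g(22,-2)=476102 g(22,0)=385662 g(22,2)=149226
t=23: g(23,-23)=1 g(23,-21)=23 g(23,-19)=253 g(23,-17)=1770 g(23,-15)=8832 g(23,-13)=33396 g(23,-11)=99176 g(23,-9)=236302 g(23,-7)=456665 g(23,-5)=716243 g(23,-3)=898909 g(23,-1)=861764 g(23,1)=534888
t=24: g(24,-24)=1 g(24,-22)=24 g(24,-20)=276 g(24,-18)=2023 g(24,-16)=10602 g(24,-14)=42228 g(24,-12)=132572 g(24,-10)=335478 g(24,-8)=692967 g(24,-6)=1172908 g(24,-4)=1615152 g(24,-2)=1760673 g(24,0)=1396652 g(24,2)=534888
t=25: g(25,-25)=1 g(25,-23)=25 g(25,-21)=300 g(25,-19)=2299 g(25,-17)=12625 g(25,-15)=52830 g(25,-13)=174800 g(25,-11)=468050 g(25,-9)=1028445 g(25,-7)=1865875 g(25,-5)=2788060 g(25,-3)=3375825 g(25,-1)=3157325 g(25,1)=1931540
t=26: g(26,-26)=1 g(26,-24)=26 g(26,-22)=325 g(26,-20)=2599 g(26,-18)=14924 g(26,-16)=65455 g(26,-14)=227630 g(26,-12)=642850 g(26,-10)=1496495 g(26,-8)=2894320 g(26,-6)=4653935 g(26,-4)=6163885 g(26,-2)=6533150 g(26,0)=5088865 g(26,2)=1931540
t=27: g(27,-27)=1 g(27,-25)=27 g(27,-23)=351 g(27,-21)=2924 g(27,-19)=17523 g(27,-17)=80379 g(27,-15)=293085 g(27,-13)=870480 g(27,-11)=2139345 g(27,-9)=4390815 g(27,-7)=7548255 g(27,-5)=10817820 g(27,-3)=12697035 g(27,-1)=11622015 g(27,1)=7020405
t=28: g(28,-28)=1 g(28,-26)=28 g(28,-24)=378 g(28,-22)=3275 g(28,-20)=20447 g(28,-18)=97902 g(28,-16)=373464 g(28,-14)=1163565 g(28,-12)=3009825 g(28,-10)=6530160 g(28,-8)=11939070 g(28,-6)=18366075 g(28,-4)=23514855 g(28,-2)=24319050 g(28,0)=18642420 g(28,2)=7020405
t=29: g(29,-29)=1 g(29,-27)=29 g(29,-25)=406 g(29,-23)=3653 g(29,-21)=23722 g(29,-19)=118349 g(29,-17)=471366 g(29,-15)=1537029 g(29,-13)=4173390 g(29,-11)=9539985 g(29,-9)=18469230 g(29,-7)=30305145 g(29,-5)=41880930 g(29,-3)=47833905 g(29,-1)=42961470 g(29,1)=25662825
t=30: g(30,-30)=1 g(30,-28)=30 g(30,-26)=435 g(30,-24)=4059 g(30,-22)=27375 g(30,-20)=142071 g(30,-18)=589715 g(30,-16)=2008395 g(30,-14)=5710419 g(30,-12)=13713375 g(30,-10)=28009215 g(30,-8)=48774375 g(30,-6)=72186075 g(30,-4)=89714835 g(30,-2)=90795375 g(30,0)=68624295 g(30,2)=25662825
Paths never hitting 3: Σ_s g(30,s) = 445962870
Paths hitting 3: 2^30 - 445962870 = 627778954
P = 627778954/1073741824 = 313889477/536870912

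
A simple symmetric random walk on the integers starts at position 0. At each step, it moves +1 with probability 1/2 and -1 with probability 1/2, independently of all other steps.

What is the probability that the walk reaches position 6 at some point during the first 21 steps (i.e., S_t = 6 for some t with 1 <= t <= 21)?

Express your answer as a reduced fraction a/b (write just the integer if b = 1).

Answer: 24805/131072

Derivation:
Count via complement. Let g(t,s) = #length-t paths at position s with S_1..S_t all ≠ 6.
g(t,s) = g(t-1,s-1) + g(t-1,s+1) for s ≠ 6; g(t,6) = 0.
t=0: g(0,0)=1
t=1: g(1,-1)=1 g(1,1)=1
t=2: g(2,-2)=1 g(2,0)=2 g(2,2)=1
t=3: g(3,-3)=1 g(3,-1)=3 g(3,1)=3 g(3,3)=1
t=4: g(4,-4)=1 g(4,-2)=4 g(4,0)=6 g(4,2)=4 g(4,4)=1
t=5: g(5,-5)=1 g(5,-3)=5 g(5,-1)=10 g(5,1)=10 g(5,3)=5 g(5,5)=1
t=6: g(6,-6)=1 g(6,-4)=6 g(6,-2)=15 g(6,0)=20 g(6,2)=15 g(6,4)=6
t=7: g(7,-7)=1 g(7,-5)=7 g(7,-3)=21 g(7,-1)=35 g(7,1)=35 g(7,3)=21 g(7,5)=6
t=8: g(8,-8)=1 g(8,-6)=8 g(8,-4)=28 g(8,-2)=56 g(8,0)=70 g(8,2)=56 g(8,4)=27
t=9: g(9,-9)=1 g(9,-7)=9 g(9,-5)=36 g(9,-3)=84 g(9,-1)=126 g(9,1)=126 g(9,3)=83 g(9,5)=27
t=10: g(10,-10)=1 g(10,-8)=10 g(10,-6)=45 g(10,-4)=120 g(10,-2)=210 g(10,0)=252 g(10,2)=209 g(10,4)=110
t=11: g(11,-11)=1 g(11,-9)=11 g(11,-7)=55 g(11,-5)=165 g(11,-3)=330 g(11,-1)=462 g(11,1)=461 g(11,3)=319 g(11,5)=110
t=12: g(12,-12)=1 g(12,-10)=12 g(12,-8)=66 g(12,-6)=220 g(12,-4)=495 g(12,-2)=792 g(12,0)=923 g(12,2)=780 g(12,4)=429
t=13: g(13,-13)=1 g(13,-11)=13 g(13,-9)=78 g(13,-7)=286 g(13,-5)=715 g(13,-3)=1287 g(13,-1)=1715 g(13,1)=1703 g(13,3)=1209 g(13,5)=429
t=14: g(14,-14)=1 g(14,-12)=14 g(14,-10)=91 g(14,-8)=364 g(14,-6)=1001 g(14,-4)=2002 g(14,-2)=3002 g(14,0)=3418 g(14,2)=2912 g(14,4)=1638
t=15: g(15,-15)=1 g(15,-13)=15 g(15,-11)=105 g(15,-9)=455 g(15,-7)=1365 g(15,-5)=3003 g(15,-3)=5004 g(15,-1)=6420 g(15,1)=6330 g(15,3)=4550 g(15,5)=1638
t=16: g(16,-16)=1 g(16,-14)=16 g(16,-12)=120 g(16,-10)=560 g(16,-8)=1820 g(16,-6)=4368 g(16,-4)=8007 g(16,-2)=11424 g(16,0)=12750 g(16,2)=10880 g(16,4)=6188
t=17: g(17,-17)=1 g(17,-15)=17 g(17,-13)=136 g(17,-11)=680 g(17,-9)=2380 g(17,-7)=6188 g(17,-5)=12375 g(17,-3)=19431 g(17,-1)=24174 g(17,1)=23630 g(17,3)=17068 g(17,5)=6188
t=18: g(18,-18)=1 g(18,-16)=18 g(18,-14)=153 g(18,-12)=816 g(18,-10)=3060 g(18,-8)=8568 g(18,-6)=18563 g(18,-4)=31806 g(18,-2)=43605 g(18,0)=47804 g(18,2)=40698 g(18,4)=23256
t=19: g(19,-19)=1 g(19,-17)=19 g(19,-15)=171 g(19,-13)=969 g(19,-11)=3876 g(19,-9)=11628 g(19,-7)=27131 g(19,-5)=50369 g(19,-3)=75411 g(19,-1)=91409 g(19,1)=88502 g(19,3)=63954 g(19,5)=23256
t=20: g(20,-20)=1 g(20,-18)=20 g(20,-16)=190 g(20,-14)=1140 g(20,-12)=4845 g(20,-10)=15504 g(20,-8)=38759 g(20,-6)=77500 g(20,-4)=125780 g(20,-2)=166820 g(20,0)=179911 g(20,2)=152456 g(20,4)=87210
t=21: g(21,-21)=1 g(21,-19)=21 g(21,-17)=210 g(21,-15)=1330 g(21,-13)=5985 g(21,-11)=20349 g(21,-9)=54263 g(21,-7)=116259 g(21,-5)=203280 g(21,-3)=292600 g(21,-1)=346731 g(21,1)=332367 g(21,3)=239666 g(21,5)=87210
Paths never hitting 6: Σ_s g(21,s) = 1700272
Paths hitting 6: 2^21 - 1700272 = 396880
P = 396880/2097152 = 24805/131072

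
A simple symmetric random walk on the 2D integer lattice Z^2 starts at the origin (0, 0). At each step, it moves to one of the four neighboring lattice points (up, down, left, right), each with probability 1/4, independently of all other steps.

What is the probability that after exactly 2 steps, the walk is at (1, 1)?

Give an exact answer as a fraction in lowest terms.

Answer: 1/8

Derivation:
Let h be the number of horizontal steps (so 2-h are vertical). To end at (1,1) need (h+1)/2 right-steps and ((2-h)+1)/2 up-steps.
Sum over h with 1 ≤ h ≤ 1, h ≡ 1 (mod 2), 2-h ≡ 1 (mod 2):
h=1: C(2,1)·C(1,1)·C(1,1) = 2·1·1 = 2
Total favorable: 2
Total paths: 4^2 = 16
P = 2/16 = 1/8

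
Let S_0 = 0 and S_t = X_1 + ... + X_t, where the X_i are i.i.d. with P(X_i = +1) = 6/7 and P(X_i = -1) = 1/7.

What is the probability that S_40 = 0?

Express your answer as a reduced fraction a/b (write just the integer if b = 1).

Answer: 71998392825518180542709760/909543680129861140820205019889143

Derivation:
To be at 0 after 40 steps: need exactly 20 steps of +1 and 20 of -1.
Number of such sequences: C(40,20) = 137846528820
Each has probability (6/7)^20 · (1/7)^20 = 3656158440062976/6366805760909027985741435139224001
P = 137846528820 · 3656158440062976/6366805760909027985741435139224001 = 71998392825518180542709760/909543680129861140820205019889143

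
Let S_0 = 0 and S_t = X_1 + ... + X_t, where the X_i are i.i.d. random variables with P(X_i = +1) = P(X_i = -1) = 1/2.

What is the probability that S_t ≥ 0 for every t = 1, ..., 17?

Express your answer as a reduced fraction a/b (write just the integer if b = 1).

Answer: 12155/65536

Derivation:
Let f(t,s) = #length-t paths at position s with S_1..S_t all ≥ 0.
f(t,s) = f(t-1,s-1) + f(t-1,s+1) for s ≥ 0; f(t,s) = 0 for s < 0.
t=0: f(0,0)=1
t=1: f(1,1)=1
t=2: f(2,0)=1 f(2,2)=1
t=3: f(3,1)=2 f(3,3)=1
t=4: f(4,0)=2 f(4,2)=3 f(4,4)=1
t=5: f(5,1)=5 f(5,3)=4 f(5,5)=1
t=6: f(6,0)=5 f(6,2)=9 f(6,4)=5 f(6,6)=1
t=7: f(7,1)=14 f(7,3)=14 f(7,5)=6 f(7,7)=1
t=8: f(8,0)=14 f(8,2)=28 f(8,4)=20 f(8,6)=7 f(8,8)=1
t=9: f(9,1)=42 f(9,3)=48 f(9,5)=27 f(9,7)=8 f(9,9)=1
t=10: f(10,0)=42 f(10,2)=90 f(10,4)=75 f(10,6)=35 f(10,8)=9 f(10,10)=1
t=11: f(11,1)=132 f(11,3)=165 f(11,5)=110 f(11,7)=44 f(11,9)=10 f(11,11)=1
t=12: f(12,0)=132 f(12,2)=297 f(12,4)=275 f(12,6)=154 f(12,8)=54 f(12,10)=11 f(12,12)=1
t=13: f(13,1)=429 f(13,3)=572 f(13,5)=429 f(13,7)=208 f(13,9)=65 f(13,11)=12 f(13,13)=1
t=14: f(14,0)=429 f(14,2)=1001 f(14,4)=1001 f(14,6)=637 f(14,8)=273 f(14,10)=77 f(14,12)=13 f(14,14)=1
t=15: f(15,1)=1430 f(15,3)=2002 f(15,5)=1638 f(15,7)=910 f(15,9)=350 f(15,11)=90 f(15,13)=14 f(15,15)=1
t=16: f(16,0)=1430 f(16,2)=3432 f(16,4)=3640 f(16,6)=2548 f(16,8)=1260 f(16,10)=440 f(16,12)=104 f(16,14)=15 f(16,16)=1
t=17: f(17,1)=4862 f(17,3)=7072 f(17,5)=6188 f(17,7)=3808 f(17,9)=1700 f(17,11)=544 f(17,13)=119 f(17,15)=16 f(17,17)=1
Σ_s f(17,s) = 24310
P = 24310/131072 = 12155/65536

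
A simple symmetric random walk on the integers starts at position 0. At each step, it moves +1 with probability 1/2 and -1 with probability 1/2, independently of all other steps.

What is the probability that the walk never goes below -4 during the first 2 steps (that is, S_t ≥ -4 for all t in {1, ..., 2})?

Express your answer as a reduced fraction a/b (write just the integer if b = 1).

Answer: 1

Derivation:
Let f(t,s) = #length-t paths at position s with S_1..S_t all ≥ -4.
f(t,s) = f(t-1,s-1) + f(t-1,s+1) for s ≥ -4; f(t,s) = 0 for s < -4.
t=0: f(0,0)=1
t=1: f(1,-1)=1 f(1,1)=1
t=2: f(2,-2)=1 f(2,0)=2 f(2,2)=1
Σ_s f(2,s) = 4
P = 4/4 = 1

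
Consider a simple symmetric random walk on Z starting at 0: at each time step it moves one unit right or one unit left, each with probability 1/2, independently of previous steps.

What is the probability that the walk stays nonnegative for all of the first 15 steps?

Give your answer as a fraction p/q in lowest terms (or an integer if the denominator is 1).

Let f(t,s) = #length-t paths at position s with S_1..S_t all ≥ 0.
f(t,s) = f(t-1,s-1) + f(t-1,s+1) for s ≥ 0; f(t,s) = 0 for s < 0.
t=0: f(0,0)=1
t=1: f(1,1)=1
t=2: f(2,0)=1 f(2,2)=1
t=3: f(3,1)=2 f(3,3)=1
t=4: f(4,0)=2 f(4,2)=3 f(4,4)=1
t=5: f(5,1)=5 f(5,3)=4 f(5,5)=1
t=6: f(6,0)=5 f(6,2)=9 f(6,4)=5 f(6,6)=1
t=7: f(7,1)=14 f(7,3)=14 f(7,5)=6 f(7,7)=1
t=8: f(8,0)=14 f(8,2)=28 f(8,4)=20 f(8,6)=7 f(8,8)=1
t=9: f(9,1)=42 f(9,3)=48 f(9,5)=27 f(9,7)=8 f(9,9)=1
t=10: f(10,0)=42 f(10,2)=90 f(10,4)=75 f(10,6)=35 f(10,8)=9 f(10,10)=1
t=11: f(11,1)=132 f(11,3)=165 f(11,5)=110 f(11,7)=44 f(11,9)=10 f(11,11)=1
t=12: f(12,0)=132 f(12,2)=297 f(12,4)=275 f(12,6)=154 f(12,8)=54 f(12,10)=11 f(12,12)=1
t=13: f(13,1)=429 f(13,3)=572 f(13,5)=429 f(13,7)=208 f(13,9)=65 f(13,11)=12 f(13,13)=1
t=14: f(14,0)=429 f(14,2)=1001 f(14,4)=1001 f(14,6)=637 f(14,8)=273 f(14,10)=77 f(14,12)=13 f(14,14)=1
t=15: f(15,1)=1430 f(15,3)=2002 f(15,5)=1638 f(15,7)=910 f(15,9)=350 f(15,11)=90 f(15,13)=14 f(15,15)=1
Σ_s f(15,s) = 6435
P = 6435/32768 = 6435/32768

Answer: 6435/32768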